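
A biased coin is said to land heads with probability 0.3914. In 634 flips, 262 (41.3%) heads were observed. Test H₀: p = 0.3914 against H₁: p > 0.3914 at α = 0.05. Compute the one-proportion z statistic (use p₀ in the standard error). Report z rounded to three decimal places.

z = 1.127

p̂ = 262/634 ≈ 0.41325.
Standard error under H₀: √(0.3914×0.6086/634) = 0.01938.
z = (0.41325 − 0.3914)/0.01938 = 0.02185/0.01938 = 1.127.
p-value = P(Z > 1.127) ≈ 0.1298, so at α = 0.05 we fail to reject H₀.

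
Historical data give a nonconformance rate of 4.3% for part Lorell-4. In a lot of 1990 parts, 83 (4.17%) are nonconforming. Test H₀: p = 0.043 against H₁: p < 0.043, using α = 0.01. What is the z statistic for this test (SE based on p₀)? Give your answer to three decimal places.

p̂ = 83/1990 = 0.04171.
SE = √(p₀(1−p₀)/n) = √(0.041151/1990) = 0.00455.
z = (0.04171 − 0.043)/0.00455 = -0.00129/0.00455 = -0.284.
p-value = P(Z < -0.284) ≈ 0.3882, so at α = 0.01 we fail to reject H₀.

z = -0.284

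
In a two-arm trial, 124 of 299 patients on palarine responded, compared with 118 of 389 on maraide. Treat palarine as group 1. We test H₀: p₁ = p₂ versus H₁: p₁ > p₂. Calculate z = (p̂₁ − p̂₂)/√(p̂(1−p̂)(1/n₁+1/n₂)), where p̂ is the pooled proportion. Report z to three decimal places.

p̂₁ = 124/299 = 0.414716, p̂₂ = 118/389 = 0.303342.
Pooled p̂ = (124+118)/(299+389) = 242/688 = 0.351744.
SE = √(p̂(1−p̂)(1/n₁+1/n₂)) = √(0.351744·0.648256·0.00591518) = √(0.00134878) = 0.036726.
z = (0.414716 − 0.303342)/0.036726 = 0.111374/0.036726 = 3.033.
p-value = P(Z > 3.033) ≈ 0.0012.

z = 3.033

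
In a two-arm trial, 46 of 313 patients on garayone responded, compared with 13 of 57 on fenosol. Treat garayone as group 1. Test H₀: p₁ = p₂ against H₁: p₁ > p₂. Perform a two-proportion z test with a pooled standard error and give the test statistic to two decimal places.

p̂₁ = 46/313 ≈ 0.1470, p̂₂ = 13/57 ≈ 0.2281.
Pooled p̂ = (46+13)/(313+57) = 59/370 = 0.1595.
SE = √(p̂(1−p̂)(1/n₁+1/n₂)) = √(0.1595·0.8405·0.0207387) = √(0.00277966) = 0.0527.
z = (0.1470 − 0.2281)/0.0527 = -0.0811/0.0527 = -1.54.

z = -1.54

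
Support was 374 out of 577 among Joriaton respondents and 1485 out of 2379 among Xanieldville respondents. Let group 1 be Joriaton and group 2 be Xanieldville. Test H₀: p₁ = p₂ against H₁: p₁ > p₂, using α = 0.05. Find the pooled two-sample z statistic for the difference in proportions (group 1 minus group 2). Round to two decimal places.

z = 1.07

p̂₁ = 374/577 = 0.6482, p̂₂ = 1485/2379 = 0.6242.
Pooled p̂ = (374+1485)/(577+2379) = 1859/2956 = 0.6289.
SE = √(0.233387 × 0.00215345) = 0.0224.
z = (0.6482 − 0.6242)/0.0224 = 0.0240/0.0224 = 1.07.
p-value = P(Z > 1.069) ≈ 0.1425, so at α = 0.05 we fail to reject H₀.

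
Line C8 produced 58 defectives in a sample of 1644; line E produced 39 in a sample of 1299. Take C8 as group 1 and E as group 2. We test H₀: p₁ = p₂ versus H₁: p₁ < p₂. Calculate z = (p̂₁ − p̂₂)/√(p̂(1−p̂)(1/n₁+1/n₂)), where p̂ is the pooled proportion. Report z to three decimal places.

z = 0.793

p̂₁ = 58/1644 ≈ 0.03528, p̂₂ = 39/1299 ≈ 0.03002.
Pooled p̂ = (58+39)/(1644+1299) = 97/2943 = 0.03296.
SE = √(p̂(1−p̂)(1/n₁+1/n₂)) = √(0.03296·0.96704·0.0013781) = √(4.39244e-05) = 0.00663.
z = (0.03528 − 0.03002)/0.00663 = 0.00526/0.00663 = 0.793.
p-value = P(Z < 0.793) ≈ 0.7862.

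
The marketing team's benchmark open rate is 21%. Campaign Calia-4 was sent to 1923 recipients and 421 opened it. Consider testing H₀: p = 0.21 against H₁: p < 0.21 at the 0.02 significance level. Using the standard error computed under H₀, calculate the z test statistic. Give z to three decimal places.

z = 0.961

p̂ = 421/1923 = 0.21893.
Under H₀, SE = √(0.21·0.79/1923) = √(8.62715e-05) = 0.00929.
z = (0.21893 − 0.21)/0.00929 = 0.00893/0.00929 = 0.961.
p-value = P(Z < 0.961) ≈ 0.8318. With α = 0.02, fail to reject H₀.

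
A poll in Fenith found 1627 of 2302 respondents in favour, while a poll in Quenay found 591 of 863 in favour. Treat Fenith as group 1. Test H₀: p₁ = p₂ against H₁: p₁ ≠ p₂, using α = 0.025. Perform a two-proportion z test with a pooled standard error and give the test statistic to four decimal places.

z = 1.2013

p̂₁ = 1627/2302 ≈ 0.706777, p̂₂ = 591/863 ≈ 0.684820.
Pooled p̂ = (1627+591)/(2302+863) = 2218/3165 = 0.700790.
SE = √(p̂(1−p̂)(1/n₁+1/n₂)) = √(0.700790·0.299210·0.00159315) = √(0.000334058) = 0.018277.
z = (0.706777 − 0.684820)/0.018277 = 0.021957/0.018277 = 1.2013.
Two-sided p-value ≈ 2·Φ(−1.201) = 0.2296; since p > α = 0.025, fail to reject H₀.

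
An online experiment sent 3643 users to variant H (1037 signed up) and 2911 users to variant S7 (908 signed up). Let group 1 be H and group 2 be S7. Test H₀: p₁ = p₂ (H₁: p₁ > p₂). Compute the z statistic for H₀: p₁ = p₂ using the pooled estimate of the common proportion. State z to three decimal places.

z = -2.401

p̂₁ = 1037/3643 ≈ 0.284656, p̂₂ = 908/2911 ≈ 0.311920.
Pooled p̂ = (1037+908)/(3643+2911) = 1945/6554 = 0.296765.
SE = √(p̂(1−p̂)(1/n₁+1/n₂)) = √(0.296765·0.703235·0.000618024) = √(0.000128979) = 0.011357.
z = (0.284656 − 0.311920)/0.011357 = -0.027264/0.011357 = -2.401.
p-value = P(Z > -2.401) ≈ 0.9918.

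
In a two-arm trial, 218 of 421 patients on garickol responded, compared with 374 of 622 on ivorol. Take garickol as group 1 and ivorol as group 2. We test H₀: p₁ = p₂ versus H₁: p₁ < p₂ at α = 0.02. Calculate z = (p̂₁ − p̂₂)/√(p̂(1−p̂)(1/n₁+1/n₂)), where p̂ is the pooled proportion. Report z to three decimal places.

p̂₁ = 218/421 ≈ 0.51781, p̂₂ = 374/622 ≈ 0.60129.
Pooled p̂ = (218+374)/(421+622) = 592/1043 = 0.56759.
SE = √(p̂(1−p̂)(1/n₁+1/n₂)) = √(0.56759·0.43241·0.00398301) = √(0.000977556) = 0.03127.
z = (0.51781 − 0.60129)/0.03127 = -0.08348/0.03127 = -2.670.
p-value = P(Z < -2.670) ≈ 0.0038. With α = 0.02, reject H₀.

z = -2.670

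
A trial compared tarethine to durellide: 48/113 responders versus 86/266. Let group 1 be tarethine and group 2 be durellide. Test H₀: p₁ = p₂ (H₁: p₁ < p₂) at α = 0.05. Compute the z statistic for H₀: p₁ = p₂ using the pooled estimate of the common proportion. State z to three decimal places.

p̂₁ = 48/113 ≈ 0.42478, p̂₂ = 86/266 ≈ 0.32331.
Pooled p̂ = (48+86)/(113+266) = 134/379 = 0.35356.
SE = √(p̂(1−p̂)(1/n₁+1/n₂)) = √(0.35356·0.64644·0.012609) = √(0.00288185) = 0.05368.
z = (0.42478 − 0.32331)/0.05368 = 0.10147/0.05368 = 1.890.
p-value = P(Z < 1.890) ≈ 0.9706, so at α = 0.05 we fail to reject H₀.

z = 1.890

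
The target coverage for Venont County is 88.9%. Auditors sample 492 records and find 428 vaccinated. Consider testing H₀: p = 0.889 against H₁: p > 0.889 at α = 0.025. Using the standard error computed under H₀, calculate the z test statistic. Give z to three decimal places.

z = -1.347

p̂ = 428/492 ≈ 0.86992.
Under H₀, SE = √(0.889·0.111/492) = √(0.000200567) = 0.01416.
z = (0.86992 − 0.889)/0.01416 = -0.01908/0.01416 = -1.347.
p-value = P(Z > -1.347) ≈ 0.9111; since p > α = 0.025, fail to reject H₀.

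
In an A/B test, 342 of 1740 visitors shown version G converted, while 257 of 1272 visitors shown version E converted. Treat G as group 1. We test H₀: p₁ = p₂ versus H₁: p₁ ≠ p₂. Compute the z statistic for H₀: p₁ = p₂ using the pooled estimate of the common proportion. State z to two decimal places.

z = -0.37

p̂₁ = 342/1740 = 0.1966, p̂₂ = 257/1272 = 0.2020.
Pooled p̂ = (342+257)/(1740+1272) = 599/3012 = 0.1989.
SE = √(0.159321 × 0.00136088) = 0.0147.
z = (0.1966 − 0.2020)/0.0147 = -0.0054/0.0147 = -0.37.
p-value = 2·P(Z > 0.373) ≈ 0.7091.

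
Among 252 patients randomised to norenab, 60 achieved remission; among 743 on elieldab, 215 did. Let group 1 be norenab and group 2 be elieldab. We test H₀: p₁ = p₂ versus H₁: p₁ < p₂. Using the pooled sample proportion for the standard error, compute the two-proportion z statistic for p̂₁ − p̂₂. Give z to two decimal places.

p̂₁ = 60/252 ≈ 0.2381, p̂₂ = 215/743 ≈ 0.2894.
Pooled p̂ = (60+215)/(252+743) = 275/995 = 0.2764.
SE = √(0.199995 × 0.00531415) = 0.0326.
z = (0.2381 − 0.2894)/0.0326 = -0.0513/0.0326 = -1.57.
p-value = P(Z < -1.573) ≈ 0.0579.

z = -1.57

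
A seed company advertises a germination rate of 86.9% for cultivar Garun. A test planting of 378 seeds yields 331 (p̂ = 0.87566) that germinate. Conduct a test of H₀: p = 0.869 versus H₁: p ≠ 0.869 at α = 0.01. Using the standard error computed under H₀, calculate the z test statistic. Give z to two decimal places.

p̂ = 331/378 = 0.87566.
SE = √(p₀(1−p₀)/n) = √(0.11384/378) = 0.01735.
z = (0.87566 − 0.869)/0.01735 = 0.00666/0.01735 = 0.38.
p-value = 2·P(Z > 0.384) ≈ 0.7011, so at α = 0.01 we fail to reject H₀.

z = 0.38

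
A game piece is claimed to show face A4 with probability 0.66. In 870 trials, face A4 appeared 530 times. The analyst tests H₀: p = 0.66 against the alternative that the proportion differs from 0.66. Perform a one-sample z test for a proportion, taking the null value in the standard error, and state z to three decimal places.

z = -3.163

p̂ = 530/870 = 0.60920.
SE = √(p₀(1−p₀)/n) = √(0.2244/870) = 0.01606.
z = (0.60920 − 0.66)/0.01606 = -0.05080/0.01606 = -3.163.
Two-sided p-value ≈ 2·Φ(−3.163) = 0.0016.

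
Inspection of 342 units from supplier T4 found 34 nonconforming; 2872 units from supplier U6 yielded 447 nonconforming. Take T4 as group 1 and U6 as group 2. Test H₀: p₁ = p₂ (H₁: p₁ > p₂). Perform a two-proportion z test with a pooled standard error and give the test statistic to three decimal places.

p̂₁ = 34/342 ≈ 0.09942, p̂₂ = 447/2872 ≈ 0.15564.
Pooled p̂ = (34+447)/(342+2872) = 481/3214 = 0.14966.
SE = √(0.12726 × 0.00327217) = 0.02041.
z = (0.09942 − 0.15564)/0.02041 = -0.05622/0.02041 = -2.755.
p-value = P(Z > -2.755) ≈ 0.9971.

z = -2.755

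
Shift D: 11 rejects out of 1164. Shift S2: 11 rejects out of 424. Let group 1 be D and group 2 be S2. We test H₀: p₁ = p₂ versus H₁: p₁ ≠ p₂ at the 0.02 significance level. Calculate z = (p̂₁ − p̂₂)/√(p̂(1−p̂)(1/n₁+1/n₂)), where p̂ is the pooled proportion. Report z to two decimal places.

z = -2.49

p̂₁ = 11/1164 ≈ 0.00945, p̂₂ = 11/424 ≈ 0.02594.
Pooled p̂ = (11+11)/(1164+424) = 22/1588 = 0.01385.
SE = √(0.013662 × 0.0032176) = 0.00663.
z = (0.00945 − 0.02594)/0.00663 = -0.01649/0.00663 = -2.49.
Two-sided p-value ≈ 2·Φ(−2.488) = 0.0129; since p < α = 0.02, reject H₀.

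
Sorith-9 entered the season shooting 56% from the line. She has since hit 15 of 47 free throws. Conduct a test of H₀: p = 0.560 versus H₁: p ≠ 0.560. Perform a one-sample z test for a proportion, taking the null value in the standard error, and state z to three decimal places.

z = -3.326

p̂ = 15/47 = 0.31915.
Under H₀, SE = √(0.56·0.44/47) = √(0.00524255) = 0.07241.
z = (0.31915 − 0.56)/0.07241 = -0.24085/0.07241 = -3.326.
Two-sided p-value ≈ 2·Φ(−3.326) = 0.0009.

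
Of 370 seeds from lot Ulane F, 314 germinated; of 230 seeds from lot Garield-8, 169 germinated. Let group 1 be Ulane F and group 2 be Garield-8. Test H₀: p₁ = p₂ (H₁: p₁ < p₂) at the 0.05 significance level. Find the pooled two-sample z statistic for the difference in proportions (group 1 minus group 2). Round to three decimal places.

z = 3.423

p̂₁ = 314/370 = 0.84865, p̂₂ = 169/230 = 0.73478.
Pooled p̂ = (314+169)/(370+230) = 483/600 = 0.80500.
SE = √(0.156975 × 0.00705053) = 0.03327.
z = (0.84865 − 0.73478)/0.03327 = 0.11387/0.03327 = 3.423.
p-value = P(Z < 3.423) ≈ 0.9997. With α = 0.05, fail to reject H₀.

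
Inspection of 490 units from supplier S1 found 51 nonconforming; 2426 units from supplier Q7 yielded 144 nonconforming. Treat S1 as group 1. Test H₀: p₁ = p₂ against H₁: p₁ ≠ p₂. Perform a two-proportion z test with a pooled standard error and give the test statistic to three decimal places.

p̂₁ = 51/490 ≈ 0.10408, p̂₂ = 144/2426 ≈ 0.05936.
Pooled p̂ = (51+144)/(490+2426) = 195/2916 = 0.06687.
SE = √(0.0624005 × 0.00245302) = 0.01237.
z = (0.10408 − 0.05936)/0.01237 = 0.04472/0.01237 = 3.615.

z = 3.615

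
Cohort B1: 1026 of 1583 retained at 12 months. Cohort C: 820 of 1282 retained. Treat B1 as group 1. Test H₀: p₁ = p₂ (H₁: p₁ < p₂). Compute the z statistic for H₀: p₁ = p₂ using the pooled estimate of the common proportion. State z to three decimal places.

z = 0.473

p̂₁ = 1026/1583 = 0.64814, p̂₂ = 820/1282 = 0.63963.
Pooled p̂ = (1026+820)/(1583+1282) = 1846/2865 = 0.64433.
SE = √(0.229169 × 0.00141174) = 0.01799.
z = (0.64814 − 0.63963)/0.01799 = 0.00851/0.01799 = 0.473.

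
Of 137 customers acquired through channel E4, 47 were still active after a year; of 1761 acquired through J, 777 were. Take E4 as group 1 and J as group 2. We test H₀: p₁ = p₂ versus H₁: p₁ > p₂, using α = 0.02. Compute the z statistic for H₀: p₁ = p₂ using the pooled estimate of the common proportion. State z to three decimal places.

p̂₁ = 47/137 = 0.34307, p̂₂ = 777/1761 = 0.44123.
Pooled p̂ = (47+777)/(137+1761) = 824/1898 = 0.43414.
SE = √(p̂(1−p̂)(1/n₁+1/n₂)) = √(0.43414·0.56586·0.00786713) = √(0.00193266) = 0.04396.
z = (0.34307 − 0.44123)/0.04396 = -0.09816/0.04396 = -2.233.
p-value = P(Z > -2.233) ≈ 0.9872, so at α = 0.02 we fail to reject H₀.

z = -2.233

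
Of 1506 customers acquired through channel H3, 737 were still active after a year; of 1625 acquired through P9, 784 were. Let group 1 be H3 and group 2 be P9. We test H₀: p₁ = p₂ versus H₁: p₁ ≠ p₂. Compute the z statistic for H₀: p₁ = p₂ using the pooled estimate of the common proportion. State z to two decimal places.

p̂₁ = 737/1506 ≈ 0.4894, p̂₂ = 784/1625 ≈ 0.4825.
Pooled p̂ = (737+784)/(1506+1625) = 1521/3131 = 0.4858.
SE = √(0.249798 × 0.0012794) = 0.0179.
z = (0.4894 − 0.4825)/0.0179 = 0.0069/0.0179 = 0.39.

z = 0.39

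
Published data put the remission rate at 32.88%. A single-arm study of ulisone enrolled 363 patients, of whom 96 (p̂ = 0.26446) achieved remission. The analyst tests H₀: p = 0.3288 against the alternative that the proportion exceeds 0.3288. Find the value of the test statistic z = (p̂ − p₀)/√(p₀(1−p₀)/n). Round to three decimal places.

p̂ = 96/363 ≈ 0.26446.
SE = √(p₀(1−p₀)/n) = √(0.22069/363) = 0.02466.
z = (0.26446 − 0.3288)/0.02466 = -0.06434/0.02466 = -2.609.

z = -2.609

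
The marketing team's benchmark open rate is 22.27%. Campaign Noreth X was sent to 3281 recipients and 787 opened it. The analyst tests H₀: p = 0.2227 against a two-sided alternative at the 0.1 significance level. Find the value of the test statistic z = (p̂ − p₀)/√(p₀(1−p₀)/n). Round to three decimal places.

p̂ = 787/3281 = 0.239866.
Under H₀, SE = √(0.2227·0.7773/3281) = √(5.27597e-05) = 0.007264.
z = (0.239866 − 0.2227)/0.007264 = 0.017166/0.007264 = 2.363.
Two-sided p-value ≈ 2·Φ(−2.363) = 0.0181, so at α = 0.1 we reject H₀.

z = 2.363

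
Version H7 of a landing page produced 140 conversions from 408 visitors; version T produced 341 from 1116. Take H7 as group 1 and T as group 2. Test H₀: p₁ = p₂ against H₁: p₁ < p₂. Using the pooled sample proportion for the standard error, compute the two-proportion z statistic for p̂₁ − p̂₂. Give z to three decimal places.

z = 1.398

p̂₁ = 140/408 = 0.34314, p̂₂ = 341/1116 = 0.30556.
Pooled p̂ = (140+341)/(408+1116) = 481/1524 = 0.31562.
SE = √(0.216003 × 0.00334704) = 0.02689.
z = (0.34314 − 0.30556)/0.02689 = 0.03758/0.02689 = 1.398.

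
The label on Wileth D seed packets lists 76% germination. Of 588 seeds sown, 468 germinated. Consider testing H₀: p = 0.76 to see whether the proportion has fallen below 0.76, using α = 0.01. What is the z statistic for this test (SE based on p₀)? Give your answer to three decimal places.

z = 2.039

p̂ = 468/588 = 0.795918.
SE = √(p₀(1−p₀)/n) = √(0.1824/588) = 0.017613.
z = (0.795918 − 0.76)/0.017613 = 0.035918/0.017613 = 2.039.
p-value = P(Z < 2.039) ≈ 0.9793, so at α = 0.01 we fail to reject H₀.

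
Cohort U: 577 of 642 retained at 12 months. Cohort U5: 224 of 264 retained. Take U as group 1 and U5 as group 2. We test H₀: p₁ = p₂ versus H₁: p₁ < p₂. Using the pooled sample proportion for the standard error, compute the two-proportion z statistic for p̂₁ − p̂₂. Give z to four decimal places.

z = 2.1479

p̂₁ = 577/642 = 0.8987539, p̂₂ = 224/264 = 0.8484848.
Pooled p̂ = (577+224)/(642+264) = 801/906 = 0.8841060.
SE = √(p̂(1−p̂)(1/n₁+1/n₂)) = √(0.8841060·0.1158940·0.00534551) = √(0.000547715) = 0.0234033.
z = (0.8987539 − 0.8484848)/0.0234033 = 0.0502691/0.0234033 = 2.1479.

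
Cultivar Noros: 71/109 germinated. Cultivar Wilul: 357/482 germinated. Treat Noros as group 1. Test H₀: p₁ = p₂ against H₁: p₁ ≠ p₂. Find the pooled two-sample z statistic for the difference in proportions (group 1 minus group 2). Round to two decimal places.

p̂₁ = 71/109 = 0.6514, p̂₂ = 357/482 = 0.7407.
Pooled p̂ = (71+357)/(109+482) = 428/591 = 0.7242.
SE = √(p̂(1−p̂)(1/n₁+1/n₂)) = √(0.7242·0.2758·0.011249) = √(0.00224683) = 0.0474.
z = (0.6514 − 0.7407)/0.0474 = -0.0893/0.0474 = -1.88.
Two-sided p-value ≈ 2·Φ(−1.884) = 0.0596.

z = -1.88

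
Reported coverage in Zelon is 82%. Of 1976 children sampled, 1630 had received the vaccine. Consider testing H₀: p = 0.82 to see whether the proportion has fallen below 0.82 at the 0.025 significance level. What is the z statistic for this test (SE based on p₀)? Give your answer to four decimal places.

p̂ = 1630/1976 = 0.824899.
Standard error under H₀: √(0.82×0.18/1976) = 0.008643.
z = (0.824899 − 0.82)/0.008643 = 0.004899/0.008643 = 0.5668.
p-value = P(Z < 0.567) ≈ 0.7146. With α = 0.025, fail to reject H₀.

z = 0.5668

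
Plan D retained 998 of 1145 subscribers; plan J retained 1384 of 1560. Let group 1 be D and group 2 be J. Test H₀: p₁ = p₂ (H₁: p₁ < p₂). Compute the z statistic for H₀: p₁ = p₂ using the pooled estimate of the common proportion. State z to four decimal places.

z = -1.2334

p̂₁ = 998/1145 ≈ 0.8716157, p̂₂ = 1384/1560 ≈ 0.8871795.
Pooled p̂ = (998+1384)/(1145+1560) = 2382/2705 = 0.8805915.
SE = √(0.10515 × 0.00151439) = 0.0126190.
z = (0.8716157 − 0.8871795)/0.0126190 = -0.0155638/0.0126190 = -1.2334.
p-value = P(Z < -1.233) ≈ 0.1087.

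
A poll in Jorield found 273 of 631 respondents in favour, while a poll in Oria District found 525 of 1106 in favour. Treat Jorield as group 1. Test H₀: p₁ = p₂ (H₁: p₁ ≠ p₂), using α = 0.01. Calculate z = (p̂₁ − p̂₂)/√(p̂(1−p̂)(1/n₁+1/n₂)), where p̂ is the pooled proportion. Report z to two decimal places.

p̂₁ = 273/631 = 0.4326, p̂₂ = 525/1106 = 0.4747.
Pooled p̂ = (273+525)/(631+1106) = 798/1737 = 0.4594.
SE = √(0.248353 × 0.00248895) = 0.0249.
z = (0.4326 − 0.4747)/0.0249 = -0.0421/0.0249 = -1.69.
Two-sided p-value ≈ 2·Φ(−1.691) = 0.0909; since p > α = 0.01, fail to reject H₀.

z = -1.69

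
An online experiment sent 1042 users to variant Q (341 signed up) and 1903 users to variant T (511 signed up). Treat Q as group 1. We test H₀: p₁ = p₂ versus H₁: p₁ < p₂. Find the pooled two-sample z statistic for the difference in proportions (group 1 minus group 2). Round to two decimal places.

z = 3.36

p̂₁ = 341/1042 = 0.3273, p̂₂ = 511/1903 = 0.2685.
Pooled p̂ = (341+511)/(1042+1903) = 852/2945 = 0.2893.
SE = √(0.205607 × 0.00148518) = 0.0175.
z = (0.3273 − 0.2685)/0.0175 = 0.0588/0.0175 = 3.36.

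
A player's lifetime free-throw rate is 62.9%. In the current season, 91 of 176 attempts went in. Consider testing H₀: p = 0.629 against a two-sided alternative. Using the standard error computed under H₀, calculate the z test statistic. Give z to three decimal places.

p̂ = 91/176 = 0.51705.
Standard error under H₀: √(0.629×0.371/176) = 0.03641.
z = (0.51705 − 0.629)/0.03641 = -0.11195/0.03641 = -3.075.

z = -3.075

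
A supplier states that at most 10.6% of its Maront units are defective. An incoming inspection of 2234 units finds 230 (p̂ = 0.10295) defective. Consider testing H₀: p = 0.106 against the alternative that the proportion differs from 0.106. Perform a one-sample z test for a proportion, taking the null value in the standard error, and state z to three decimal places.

z = -0.468

p̂ = 230/2234 ≈ 0.102954.
Under H₀, SE = √(0.106·0.894/2234) = √(4.2419e-05) = 0.006513.
z = (0.102954 − 0.106)/0.006513 = -0.003046/0.006513 = -0.468.
p-value = 2·P(Z > 0.468) ≈ 0.6401.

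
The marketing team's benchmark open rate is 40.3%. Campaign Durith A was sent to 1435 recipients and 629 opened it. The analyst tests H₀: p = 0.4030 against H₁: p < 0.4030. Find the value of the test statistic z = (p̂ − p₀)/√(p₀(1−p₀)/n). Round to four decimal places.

p̂ = 629/1435 = 0.43832753.
Under H₀, SE = √(0.403·0.597/1435) = √(0.000167659) = 0.01294833.
z = (0.43832753 − 0.403)/0.01294833 = 0.03532753/0.01294833 = 2.7283.

z = 2.7283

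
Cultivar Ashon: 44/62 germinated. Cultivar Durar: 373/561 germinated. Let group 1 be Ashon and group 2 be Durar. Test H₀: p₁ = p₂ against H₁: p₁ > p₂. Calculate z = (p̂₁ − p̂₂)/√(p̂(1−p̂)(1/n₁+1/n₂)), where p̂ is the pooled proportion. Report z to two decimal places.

p̂₁ = 44/62 = 0.7097, p̂₂ = 373/561 = 0.6649.
Pooled p̂ = (44+373)/(62+561) = 417/623 = 0.6693.
SE = √(0.221323 × 0.0179116) = 0.0630.
z = (0.7097 − 0.6649)/0.0630 = 0.0448/0.0630 = 0.71.
p-value = P(Z > 0.711) ≈ 0.2384.

z = 0.71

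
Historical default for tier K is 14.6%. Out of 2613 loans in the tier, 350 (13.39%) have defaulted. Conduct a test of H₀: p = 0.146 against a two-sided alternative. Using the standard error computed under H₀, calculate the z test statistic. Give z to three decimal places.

z = -1.745

p̂ = 350/2613 = 0.133946.
Under H₀, SE = √(0.146·0.854/2613) = √(4.77168e-05) = 0.006908.
z = (0.133946 − 0.146)/0.006908 = -0.012054/0.006908 = -1.745.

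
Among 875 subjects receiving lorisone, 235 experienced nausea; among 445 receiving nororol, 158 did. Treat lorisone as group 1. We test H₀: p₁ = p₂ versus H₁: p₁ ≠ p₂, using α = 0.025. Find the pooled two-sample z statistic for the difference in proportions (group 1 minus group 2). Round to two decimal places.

p̂₁ = 235/875 = 0.2686, p̂₂ = 158/445 = 0.3551.
Pooled p̂ = (235+158)/(875+445) = 393/1320 = 0.2977.
SE = √(p̂(1−p̂)(1/n₁+1/n₂)) = √(0.2977·0.7023·0.00339005) = √(0.000708811) = 0.0266.
z = (0.2686 − 0.3551)/0.0266 = -0.0865/0.0266 = -3.25.
p-value = 2·P(Z > 3.248) ≈ 0.0012. With α = 0.025, reject H₀.

z = -3.25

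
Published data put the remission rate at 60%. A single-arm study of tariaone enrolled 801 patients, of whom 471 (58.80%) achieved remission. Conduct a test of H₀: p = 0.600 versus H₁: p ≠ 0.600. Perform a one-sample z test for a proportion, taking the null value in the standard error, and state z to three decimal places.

p̂ = 471/801 = 0.588015.
SE = √(p₀(1−p₀)/n) = √(0.24/801) = 0.017310.
z = (0.588015 − 0.6)/0.017310 = -0.011985/0.017310 = -0.692.
p-value = 2·P(Z > 0.692) ≈ 0.4887.

z = -0.692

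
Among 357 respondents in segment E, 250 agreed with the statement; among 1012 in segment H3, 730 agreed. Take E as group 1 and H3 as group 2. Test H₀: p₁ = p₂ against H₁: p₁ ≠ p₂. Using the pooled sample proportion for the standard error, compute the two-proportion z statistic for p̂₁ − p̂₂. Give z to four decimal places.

p̂₁ = 250/357 ≈ 0.700280, p̂₂ = 730/1012 ≈ 0.721344.
Pooled p̂ = (250+730)/(357+1012) = 980/1369 = 0.715851.
SE = √(p̂(1−p̂)(1/n₁+1/n₂)) = √(0.715851·0.284149·0.00378926) = √(0.000770768) = 0.027763.
z = (0.700280 − 0.721344)/0.027763 = -0.021064/0.027763 = -0.7587.

z = -0.7587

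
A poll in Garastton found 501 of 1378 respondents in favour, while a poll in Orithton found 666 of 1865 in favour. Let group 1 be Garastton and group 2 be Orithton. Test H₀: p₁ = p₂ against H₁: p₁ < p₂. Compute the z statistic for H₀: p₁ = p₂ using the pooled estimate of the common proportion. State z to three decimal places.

z = 0.379

p̂₁ = 501/1378 = 0.36357, p̂₂ = 666/1865 = 0.35710.
Pooled p̂ = (501+666)/(1378+1865) = 1167/3243 = 0.35985.
SE = √(p̂(1−p̂)(1/n₁+1/n₂)) = √(0.35985·0.64015·0.00126188) = √(0.000290685) = 0.01705.
z = (0.36357 − 0.35710)/0.01705 = 0.00647/0.01705 = 0.379.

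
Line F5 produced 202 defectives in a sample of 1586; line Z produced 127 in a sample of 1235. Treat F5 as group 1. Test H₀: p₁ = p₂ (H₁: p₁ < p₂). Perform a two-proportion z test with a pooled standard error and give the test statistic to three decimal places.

p̂₁ = 202/1586 ≈ 0.12736, p̂₂ = 127/1235 ≈ 0.10283.
Pooled p̂ = (202+127)/(1586+1235) = 329/2821 = 0.11663.
SE = √(p̂(1−p̂)(1/n₁+1/n₂)) = √(0.11663·0.88337·0.00144023) = √(0.000148378) = 0.01218.
z = (0.12736 − 0.10283)/0.01218 = 0.02453/0.01218 = 2.014.

z = 2.014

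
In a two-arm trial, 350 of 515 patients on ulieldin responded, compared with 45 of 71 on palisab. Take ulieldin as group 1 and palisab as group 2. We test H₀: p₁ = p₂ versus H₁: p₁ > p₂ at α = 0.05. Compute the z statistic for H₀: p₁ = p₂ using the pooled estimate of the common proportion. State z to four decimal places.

z = 0.7720

p̂₁ = 350/515 ≈ 0.679612, p̂₂ = 45/71 ≈ 0.633803.
Pooled p̂ = (350+45)/(515+71) = 395/586 = 0.674061.
SE = √(p̂(1−p̂)(1/n₁+1/n₂)) = √(0.674061·0.325939·0.0160263) = √(0.00352101) = 0.059338.
z = (0.679612 − 0.633803)/0.059338 = 0.045809/0.059338 = 0.7720.
p-value = P(Z > 0.772) ≈ 0.2201, so at α = 0.05 we fail to reject H₀.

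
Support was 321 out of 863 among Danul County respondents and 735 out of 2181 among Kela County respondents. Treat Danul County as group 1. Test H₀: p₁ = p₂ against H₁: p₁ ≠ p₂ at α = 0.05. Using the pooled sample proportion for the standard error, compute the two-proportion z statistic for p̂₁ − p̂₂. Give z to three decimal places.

z = 1.826

p̂₁ = 321/863 ≈ 0.371958, p̂₂ = 735/2181 ≈ 0.337001.
Pooled p̂ = (321+735)/(863+2181) = 1056/3044 = 0.346912.
SE = √(0.226564 × 0.00161725) = 0.019142.
z = (0.371958 − 0.337001)/0.019142 = 0.034957/0.019142 = 1.826.
Two-sided p-value ≈ 2·Φ(−1.826) = 0.0678, so at α = 0.05 we fail to reject H₀.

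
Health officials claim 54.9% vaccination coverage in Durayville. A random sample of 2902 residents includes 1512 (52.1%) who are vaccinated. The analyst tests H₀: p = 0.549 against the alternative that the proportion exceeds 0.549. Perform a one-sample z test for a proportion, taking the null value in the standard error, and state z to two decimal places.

p̂ = 1512/2902 ≈ 0.52102.
SE = √(p₀(1−p₀)/n) = √(0.2476/2902) = 0.00924.
z = (0.52102 − 0.549)/0.00924 = -0.02798/0.00924 = -3.03.

z = -3.03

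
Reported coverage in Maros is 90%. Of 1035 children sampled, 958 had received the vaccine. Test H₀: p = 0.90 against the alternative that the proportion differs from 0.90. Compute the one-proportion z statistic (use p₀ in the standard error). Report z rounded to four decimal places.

z = 2.7457

p̂ = 958/1035 = 0.925604.
Standard error under H₀: √(0.9×0.1/1035) = 0.009325.
z = (0.925604 − 0.9)/0.009325 = 0.025604/0.009325 = 2.7457.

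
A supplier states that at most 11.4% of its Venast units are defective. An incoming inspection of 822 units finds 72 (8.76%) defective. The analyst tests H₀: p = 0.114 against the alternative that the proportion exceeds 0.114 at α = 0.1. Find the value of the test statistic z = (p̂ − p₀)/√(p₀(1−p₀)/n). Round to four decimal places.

z = -2.3824

p̂ = 72/822 = 0.087591.
Standard error under H₀: √(0.114×0.886/822) = 0.011085.
z = (0.087591 − 0.114)/0.011085 = -0.026409/0.011085 = -2.3824.
p-value = P(Z > -2.382) ≈ 0.9914; since p > α = 0.1, fail to reject H₀.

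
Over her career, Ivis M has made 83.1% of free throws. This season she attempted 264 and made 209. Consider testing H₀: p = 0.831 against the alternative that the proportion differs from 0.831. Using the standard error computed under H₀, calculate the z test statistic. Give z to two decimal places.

z = -1.71

p̂ = 209/264 = 0.79167.
Under H₀, SE = √(0.831·0.169/264) = √(0.000531966) = 0.02306.
z = (0.79167 − 0.831)/0.02306 = -0.03933/0.02306 = -1.71.
p-value = 2·P(Z > 1.705) ≈ 0.0881.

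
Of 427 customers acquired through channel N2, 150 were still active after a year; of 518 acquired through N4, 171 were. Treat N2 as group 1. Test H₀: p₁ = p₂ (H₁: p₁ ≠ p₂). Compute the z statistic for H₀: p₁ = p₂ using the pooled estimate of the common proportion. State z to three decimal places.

z = 0.684

p̂₁ = 150/427 = 0.35129, p̂₂ = 171/518 = 0.33012.
Pooled p̂ = (150+171)/(427+518) = 321/945 = 0.33968.
SE = √(0.224298 × 0.00427242) = 0.03096.
z = (0.35129 − 0.33012)/0.03096 = 0.02117/0.03096 = 0.684.
Two-sided p-value ≈ 2·Φ(−0.684) = 0.4940.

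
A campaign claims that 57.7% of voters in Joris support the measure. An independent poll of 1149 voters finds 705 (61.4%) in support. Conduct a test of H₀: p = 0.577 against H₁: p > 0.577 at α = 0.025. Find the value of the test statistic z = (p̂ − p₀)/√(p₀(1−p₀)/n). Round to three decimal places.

z = 2.510

p̂ = 705/1149 = 0.613577.
SE = √(p₀(1−p₀)/n) = √(0.24407/1149) = 0.014575.
z = (0.613577 − 0.577)/0.014575 = 0.036577/0.014575 = 2.510.
p-value = P(Z > 2.510) ≈ 0.0060; since p < α = 0.025, reject H₀.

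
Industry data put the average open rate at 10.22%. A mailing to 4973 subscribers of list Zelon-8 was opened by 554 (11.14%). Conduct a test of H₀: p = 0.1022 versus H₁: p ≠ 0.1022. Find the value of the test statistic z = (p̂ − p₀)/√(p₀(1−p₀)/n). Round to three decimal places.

p̂ = 554/4973 = 0.111402.
SE = √(p₀(1−p₀)/n) = √(0.091755/4973) = 0.004295.
z = (0.111402 − 0.1022)/0.004295 = 0.009202/0.004295 = 2.142.

z = 2.142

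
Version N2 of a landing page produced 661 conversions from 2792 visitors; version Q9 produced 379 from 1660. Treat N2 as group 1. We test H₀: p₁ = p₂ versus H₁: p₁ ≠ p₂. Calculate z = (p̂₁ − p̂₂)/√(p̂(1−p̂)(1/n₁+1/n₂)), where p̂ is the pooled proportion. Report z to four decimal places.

z = 0.6432

p̂₁ = 661/2792 ≈ 0.236748, p̂₂ = 379/1660 ≈ 0.228313.
Pooled p̂ = (661+379)/(2792+1660) = 1040/4452 = 0.233603.
SE = √(0.179033 × 0.000960576) = 0.013114.
z = (0.236748 − 0.228313)/0.013114 = 0.008435/0.013114 = 0.6432.
Two-sided p-value ≈ 2·Φ(−0.643) = 0.5201.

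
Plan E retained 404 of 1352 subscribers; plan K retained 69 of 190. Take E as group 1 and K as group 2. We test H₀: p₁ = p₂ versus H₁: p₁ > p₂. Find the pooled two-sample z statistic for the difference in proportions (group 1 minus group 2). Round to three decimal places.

z = -1.801

p̂₁ = 404/1352 = 0.29882, p̂₂ = 69/190 = 0.36316.
Pooled p̂ = (404+69)/(1352+190) = 473/1542 = 0.30674.
SE = √(0.212652 × 0.0060028) = 0.03573.
z = (0.29882 − 0.36316)/0.03573 = -0.06434/0.03573 = -1.801.
p-value = P(Z > -1.801) ≈ 0.9641.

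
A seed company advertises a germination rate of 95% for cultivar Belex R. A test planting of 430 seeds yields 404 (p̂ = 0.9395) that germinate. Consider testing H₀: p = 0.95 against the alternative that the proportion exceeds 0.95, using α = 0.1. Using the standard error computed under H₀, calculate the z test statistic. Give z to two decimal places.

z = -1.00

p̂ = 404/430 = 0.9395.
Under H₀, SE = √(0.95·0.05/430) = √(0.000110465) = 0.0105.
z = (0.9395 − 0.95)/0.0105 = -0.0105/0.0105 = -1.00.
p-value = P(Z > -0.996) ≈ 0.8403, so at α = 0.1 we fail to reject H₀.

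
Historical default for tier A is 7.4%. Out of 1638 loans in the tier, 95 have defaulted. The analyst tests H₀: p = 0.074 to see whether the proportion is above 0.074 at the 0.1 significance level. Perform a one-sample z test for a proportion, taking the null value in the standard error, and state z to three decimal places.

p̂ = 95/1638 = 0.057998.
SE = √(p₀(1−p₀)/n) = √(0.068524/1638) = 0.006468.
z = (0.057998 − 0.074)/0.006468 = -0.016002/0.006468 = -2.474.
p-value = P(Z > -2.474) ≈ 0.9933, so at α = 0.1 we fail to reject H₀.

z = -2.474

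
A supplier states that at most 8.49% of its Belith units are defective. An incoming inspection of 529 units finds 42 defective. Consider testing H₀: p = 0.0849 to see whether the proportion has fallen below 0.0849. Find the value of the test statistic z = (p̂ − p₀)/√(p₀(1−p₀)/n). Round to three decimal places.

z = -0.454

p̂ = 42/529 ≈ 0.07940.
SE = √(p₀(1−p₀)/n) = √(0.077692/529) = 0.01212.
z = (0.07940 − 0.0849)/0.01212 = -0.00550/0.01212 = -0.454.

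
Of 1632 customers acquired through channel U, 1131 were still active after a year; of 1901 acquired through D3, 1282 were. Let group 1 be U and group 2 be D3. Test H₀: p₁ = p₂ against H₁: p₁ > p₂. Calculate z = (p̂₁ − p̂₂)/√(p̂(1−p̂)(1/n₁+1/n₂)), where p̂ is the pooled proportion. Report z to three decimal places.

z = 1.187

p̂₁ = 1131/1632 ≈ 0.69301, p̂₂ = 1282/1901 ≈ 0.67438.
Pooled p̂ = (1131+1282)/(1632+1901) = 2413/3533 = 0.68299.
SE = √(0.216515 × 0.00113878) = 0.01570.
z = (0.69301 − 0.67438)/0.01570 = 0.01863/0.01570 = 1.187.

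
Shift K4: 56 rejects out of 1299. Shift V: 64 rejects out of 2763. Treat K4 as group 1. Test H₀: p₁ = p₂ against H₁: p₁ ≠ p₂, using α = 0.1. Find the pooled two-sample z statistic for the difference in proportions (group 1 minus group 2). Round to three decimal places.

p̂₁ = 56/1299 ≈ 0.043110, p̂₂ = 64/2763 ≈ 0.023163.
Pooled p̂ = (56+64)/(1299+2763) = 120/4062 = 0.029542.
SE = √(0.0286694 × 0.00113175) = 0.005696.
z = (0.043110 − 0.023163)/0.005696 = 0.019947/0.005696 = 3.502.
Two-sided p-value ≈ 2·Φ(−3.502) = 0.0005. With α = 0.1, reject H₀.

z = 3.502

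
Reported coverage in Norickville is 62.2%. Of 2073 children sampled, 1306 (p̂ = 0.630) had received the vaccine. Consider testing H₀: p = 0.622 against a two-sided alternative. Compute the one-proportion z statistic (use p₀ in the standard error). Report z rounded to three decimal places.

p̂ = 1306/2073 = 0.630005.
Standard error under H₀: √(0.622×0.378/2073) = 0.010650.
z = (0.630005 − 0.622)/0.010650 = 0.008005/0.010650 = 0.752.
p-value = 2·P(Z > 0.752) ≈ 0.4523.

z = 0.752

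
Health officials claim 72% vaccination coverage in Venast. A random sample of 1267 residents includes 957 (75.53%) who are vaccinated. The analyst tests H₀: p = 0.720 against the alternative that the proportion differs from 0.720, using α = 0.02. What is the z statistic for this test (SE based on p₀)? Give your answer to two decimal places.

p̂ = 957/1267 = 0.7553.
SE = √(p₀(1−p₀)/n) = √(0.2016/1267) = 0.0126.
z = (0.7553 − 0.72)/0.0126 = 0.0353/0.0126 = 2.80.
p-value = 2·P(Z > 2.801) ≈ 0.0051, so at α = 0.02 we reject H₀.

z = 2.80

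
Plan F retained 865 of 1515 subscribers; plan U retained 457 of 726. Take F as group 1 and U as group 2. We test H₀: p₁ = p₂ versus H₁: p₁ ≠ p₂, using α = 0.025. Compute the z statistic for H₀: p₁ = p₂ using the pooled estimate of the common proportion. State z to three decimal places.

p̂₁ = 865/1515 = 0.57096, p̂₂ = 457/726 = 0.62948.
Pooled p̂ = (865+457)/(1515+726) = 1322/2241 = 0.58992.
SE = √(p̂(1−p̂)(1/n₁+1/n₂)) = √(0.58992·0.41008·0.00203748) = √(0.000492897) = 0.02220.
z = (0.57096 − 0.62948)/0.02220 = -0.05852/0.02220 = -2.636.
Two-sided p-value ≈ 2·Φ(−2.636) = 0.0084; since p < α = 0.025, reject H₀.

z = -2.636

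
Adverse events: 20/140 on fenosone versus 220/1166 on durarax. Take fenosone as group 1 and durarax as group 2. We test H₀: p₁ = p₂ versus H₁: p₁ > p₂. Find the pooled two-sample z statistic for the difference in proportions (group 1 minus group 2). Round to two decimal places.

z = -1.32

p̂₁ = 20/140 = 0.1429, p̂₂ = 220/1166 = 0.1887.
Pooled p̂ = (20+220)/(140+1166) = 240/1306 = 0.1838.
SE = √(p̂(1−p̂)(1/n₁+1/n₂)) = √(0.1838·0.8162·0.00800049) = √(0.00120005) = 0.0346.
z = (0.1429 − 0.1887)/0.0346 = -0.0458/0.0346 = -1.32.
p-value = P(Z > -1.323) ≈ 0.9070.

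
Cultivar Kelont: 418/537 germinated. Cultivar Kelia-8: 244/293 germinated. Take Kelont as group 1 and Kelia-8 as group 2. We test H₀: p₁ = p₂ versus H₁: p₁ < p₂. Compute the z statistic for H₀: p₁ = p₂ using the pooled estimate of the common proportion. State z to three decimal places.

p̂₁ = 418/537 = 0.77840, p̂₂ = 244/293 = 0.83276.
Pooled p̂ = (418+244)/(537+293) = 662/830 = 0.79759.
SE = √(p̂(1−p̂)(1/n₁+1/n₂)) = √(0.79759·0.20241·0.00527517) = √(0.000851623) = 0.02918.
z = (0.77840 − 0.83276)/0.02918 = -0.05436/0.02918 = -1.863.
p-value = P(Z < -1.863) ≈ 0.0312.

z = -1.863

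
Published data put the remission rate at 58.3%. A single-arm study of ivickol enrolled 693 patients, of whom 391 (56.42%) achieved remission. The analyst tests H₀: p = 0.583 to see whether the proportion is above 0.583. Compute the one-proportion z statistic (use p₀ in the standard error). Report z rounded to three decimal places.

p̂ = 391/693 ≈ 0.56421.
Under H₀, SE = √(0.583·0.417/693) = √(0.00035081) = 0.01873.
z = (0.56421 − 0.583)/0.01873 = -0.01879/0.01873 = -1.003.
p-value = P(Z > -1.003) ≈ 0.8421.

z = -1.003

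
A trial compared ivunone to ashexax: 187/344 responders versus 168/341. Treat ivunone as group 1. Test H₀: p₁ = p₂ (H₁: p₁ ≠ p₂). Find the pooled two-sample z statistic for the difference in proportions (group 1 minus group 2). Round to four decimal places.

z = 1.3340

p̂₁ = 187/344 = 0.543605, p̂₂ = 168/341 = 0.492669.
Pooled p̂ = (187+168)/(344+341) = 355/685 = 0.518248.
SE = √(0.249667 × 0.00583953) = 0.038183.
z = (0.543605 − 0.492669)/0.038183 = 0.050936/0.038183 = 1.3340.
p-value = 2·P(Z > 1.334) ≈ 0.1822.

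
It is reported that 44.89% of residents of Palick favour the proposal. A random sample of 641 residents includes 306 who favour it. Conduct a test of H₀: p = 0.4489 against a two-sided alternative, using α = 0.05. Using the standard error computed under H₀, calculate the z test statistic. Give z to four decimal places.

z = 1.4497

p̂ = 306/641 = 0.477379.
SE = √(p₀(1−p₀)/n) = √(0.24739/641) = 0.019645.
z = (0.477379 − 0.4489)/0.019645 = 0.028479/0.019645 = 1.4497.
Two-sided p-value ≈ 2·Φ(−1.450) = 0.1472, so at α = 0.05 we fail to reject H₀.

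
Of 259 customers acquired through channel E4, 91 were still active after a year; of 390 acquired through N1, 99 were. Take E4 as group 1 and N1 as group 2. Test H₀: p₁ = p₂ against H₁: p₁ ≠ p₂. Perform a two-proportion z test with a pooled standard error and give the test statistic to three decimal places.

p̂₁ = 91/259 ≈ 0.35135, p̂₂ = 99/390 ≈ 0.25385.
Pooled p̂ = (91+99)/(259+390) = 190/649 = 0.29276.
SE = √(p̂(1−p̂)(1/n₁+1/n₂)) = √(0.29276·0.70724·0.00642511) = √(0.00133032) = 0.03647.
z = (0.35135 − 0.25385)/0.03647 = 0.09750/0.03647 = 2.673.
p-value = 2·P(Z > 2.673) ≈ 0.0075.

z = 2.673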